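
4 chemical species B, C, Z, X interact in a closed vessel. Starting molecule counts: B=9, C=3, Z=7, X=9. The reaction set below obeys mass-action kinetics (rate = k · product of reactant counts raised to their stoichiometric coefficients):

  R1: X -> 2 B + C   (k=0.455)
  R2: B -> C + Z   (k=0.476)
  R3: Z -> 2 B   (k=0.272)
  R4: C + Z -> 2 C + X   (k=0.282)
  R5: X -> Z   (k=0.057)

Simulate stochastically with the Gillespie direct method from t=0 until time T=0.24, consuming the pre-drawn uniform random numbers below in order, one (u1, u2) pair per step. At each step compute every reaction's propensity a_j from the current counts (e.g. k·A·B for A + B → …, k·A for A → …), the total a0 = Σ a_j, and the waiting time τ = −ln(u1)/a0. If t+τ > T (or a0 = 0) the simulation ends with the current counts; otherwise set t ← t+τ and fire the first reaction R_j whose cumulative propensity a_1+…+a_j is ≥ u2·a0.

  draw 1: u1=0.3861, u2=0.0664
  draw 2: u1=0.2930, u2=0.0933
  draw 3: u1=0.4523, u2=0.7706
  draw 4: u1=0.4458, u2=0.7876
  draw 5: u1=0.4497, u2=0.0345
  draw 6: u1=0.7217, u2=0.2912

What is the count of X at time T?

X at T = 8

t=0.000: B=9 C=3 Z=7 X=9
Draw 1: a1=4.095, a2=4.284, a3=1.904, a4=5.922, a5=0.513, a0=16.718; τ=−ln(0.3861)/16.718=0.057 → t=0.057; u2·a0=0.0664·16.718=1.110 ≤ a1=4.095 → R1 fires; B=11 C=4 Z=7 X=8
Draw 2: a1=3.640, a2=5.236, a3=1.904, a4=7.896, a5=0.456, a0=19.132; τ=−ln(0.2930)/19.132=0.064 → t=0.121; u2·a0=0.0933·19.132=1.785 ≤ a1=3.640 → R1 fires; B=13 C=5 Z=7 X=7
Draw 3: a1=3.185, a2=6.188, a3=1.904, a4=9.870, a5=0.399, a0=21.546; τ=−ln(0.4523)/21.546=0.037 → t=0.158; u2·a0=0.7706·21.546=16.603; a1+…+a3=11.277 < 16.603 ≤ a1+…+a4=21.147 → R4 fires; B=13 C=6 Z=6 X=8
Draw 4: a1=3.640, a2=6.188, a3=1.632, a4=10.152, a5=0.456, a0=22.068; τ=−ln(0.4458)/22.068=0.037 → t=0.195; u2·a0=0.7876·22.068=17.381; a1+…+a3=11.460 < 17.381 ≤ a1+…+a4=21.612 → R4 fires; B=13 C=7 Z=5 X=9
Draw 5: a1=4.095, a2=6.188, a3=1.360, a4=9.870, a5=0.513, a0=22.026; τ=−ln(0.4497)/22.026=0.036 → t=0.231; u2·a0=0.0345·22.026=0.760 ≤ a1=4.095 → R1 fires; B=15 C=8 Z=5 X=8
Draw 6: a1=3.640, a2=7.140, a3=1.360, a4=11.280, a5=0.456, a0=23.876; τ=−ln(0.7217)/23.876=0.014 → t=0.244 > T=0.24: stop.
Read off X at T=0.24: 8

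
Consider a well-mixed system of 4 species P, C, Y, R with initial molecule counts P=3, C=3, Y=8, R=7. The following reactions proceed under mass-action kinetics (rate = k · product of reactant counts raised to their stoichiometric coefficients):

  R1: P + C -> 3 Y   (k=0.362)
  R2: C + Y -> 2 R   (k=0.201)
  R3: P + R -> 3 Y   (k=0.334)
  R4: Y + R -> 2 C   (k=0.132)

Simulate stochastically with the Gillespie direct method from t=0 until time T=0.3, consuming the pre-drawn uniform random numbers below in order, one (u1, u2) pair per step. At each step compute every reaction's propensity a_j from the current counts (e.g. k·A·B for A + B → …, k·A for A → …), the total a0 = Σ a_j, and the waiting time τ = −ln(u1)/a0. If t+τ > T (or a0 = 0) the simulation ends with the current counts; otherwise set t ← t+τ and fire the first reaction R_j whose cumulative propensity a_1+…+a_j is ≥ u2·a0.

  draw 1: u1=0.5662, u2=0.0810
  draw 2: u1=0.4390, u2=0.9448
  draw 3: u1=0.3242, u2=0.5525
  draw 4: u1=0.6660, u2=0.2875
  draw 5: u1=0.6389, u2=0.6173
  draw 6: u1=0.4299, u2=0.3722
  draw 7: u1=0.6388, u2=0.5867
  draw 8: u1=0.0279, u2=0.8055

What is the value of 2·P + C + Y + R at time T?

Check how each reaction changes W = 2·P + C + Y + R (weight of products minus weight of reactants):
R1: P + C -> 3 Y: (1·3) − (2·1 + 1·1) = 3 − 3 = 0
R2: C + Y -> 2 R: (1·2) − (1·1 + 1·1) = 2 − 2 = 0
R3: P + R -> 3 Y: (1·3) − (2·1 + 1·1) = 3 − 3 = 0
R4: Y + R -> 2 C: (1·2) − (1·1 + 1·1) = 2 − 2 = 0
Every reaction leaves W unchanged, so W is conserved and no simulation is needed: W(T) = W(0) = 2·3 + 3 + 8 + 7 = 24

Value at T = 24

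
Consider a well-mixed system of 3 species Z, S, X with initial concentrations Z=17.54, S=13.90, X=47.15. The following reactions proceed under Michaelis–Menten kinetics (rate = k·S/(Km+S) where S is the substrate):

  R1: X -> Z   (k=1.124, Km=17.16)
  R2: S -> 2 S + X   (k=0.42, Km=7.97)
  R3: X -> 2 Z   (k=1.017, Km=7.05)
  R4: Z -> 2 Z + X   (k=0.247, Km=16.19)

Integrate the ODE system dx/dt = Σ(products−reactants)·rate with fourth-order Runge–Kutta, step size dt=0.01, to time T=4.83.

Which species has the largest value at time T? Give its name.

RK4 with dt=0.01: 483 steps to T=4.83. Trajectory (selected grid times):
t=0.00: Z=17.54 S=13.90 X=47.15
t=0.54: Z=19.01 S=14.04 X=46.44
t=1.07: Z=20.45 S=14.19 X=45.76
t=1.61: Z=21.92 S=14.33 X=45.06
t=2.15: Z=23.38 S=14.48 X=44.37
t=2.68: Z=24.82 S=14.62 X=43.70
t=3.22: Z=26.28 S=14.77 X=43.02
t=3.76: Z=27.74 S=14.92 X=42.35
t=4.29: Z=29.17 S=15.06 X=41.69
t=4.83: Z=30.62 S=15.21 X=41.03
At T=4.83: Z=30.62 S=15.21 X=41.03; the largest is X.

Dominant species at T: X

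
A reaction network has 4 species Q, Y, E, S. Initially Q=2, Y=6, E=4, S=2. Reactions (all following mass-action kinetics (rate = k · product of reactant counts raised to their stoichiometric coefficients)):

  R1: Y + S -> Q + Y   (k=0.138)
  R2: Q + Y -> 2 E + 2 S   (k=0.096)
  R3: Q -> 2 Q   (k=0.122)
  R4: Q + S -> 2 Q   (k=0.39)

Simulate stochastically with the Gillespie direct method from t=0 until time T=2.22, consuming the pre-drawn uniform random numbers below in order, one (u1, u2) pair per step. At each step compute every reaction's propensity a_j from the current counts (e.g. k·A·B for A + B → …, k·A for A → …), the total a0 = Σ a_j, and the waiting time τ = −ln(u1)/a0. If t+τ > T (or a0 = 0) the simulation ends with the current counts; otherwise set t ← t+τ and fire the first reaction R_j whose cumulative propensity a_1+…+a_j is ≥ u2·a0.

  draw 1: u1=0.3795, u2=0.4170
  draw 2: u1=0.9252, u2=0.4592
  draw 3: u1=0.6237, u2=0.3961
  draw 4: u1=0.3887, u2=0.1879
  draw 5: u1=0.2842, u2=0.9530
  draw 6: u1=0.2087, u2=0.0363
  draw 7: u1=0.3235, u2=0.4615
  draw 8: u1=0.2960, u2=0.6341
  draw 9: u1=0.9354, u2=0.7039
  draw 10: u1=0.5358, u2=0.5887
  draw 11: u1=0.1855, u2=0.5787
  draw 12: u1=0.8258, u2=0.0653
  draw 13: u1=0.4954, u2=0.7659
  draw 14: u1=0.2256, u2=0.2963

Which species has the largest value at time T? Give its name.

Dominant species at T: E

t=0.000: Q=2 Y=6 E=4 S=2
Draw 1: a1=1.656, a2=1.152, a3=0.244, a4=1.560, a0=4.612; τ=−ln(0.3795)/4.612=0.210 → t=0.210; u2·a0=0.4170·4.612=1.923; a1=1.656 < 1.923 ≤ a1+a2=2.808 → R2 fires; Q=1 Y=5 E=6 S=4
Draw 2: a1=2.760, a2=0.480, a3=0.122, a4=1.560, a0=4.922; τ=−ln(0.9252)/4.922=0.016 → t=0.226; u2·a0=0.4592·4.922=2.260 ≤ a1=2.760 → R1 fires; Q=2 Y=5 E=6 S=3
Draw 3: a1=2.070, a2=0.960, a3=0.244, a4=2.340, a0=5.614; τ=−ln(0.6237)/5.614=0.084 → t=0.310; u2·a0=0.3961·5.614=2.224; a1=2.070 < 2.224 ≤ a1+a2=3.030 → R2 fires; Q=1 Y=4 E=8 S=5
Draw 4: a1=2.760, a2=0.384, a3=0.122, a4=1.950, a0=5.216; τ=−ln(0.3887)/5.216=0.181 → t=0.491; u2·a0=0.1879·5.216=0.980 ≤ a1=2.760 → R1 fires; Q=2 Y=4 E=8 S=4
Draw 5: a1=2.208, a2=0.768, a3=0.244, a4=3.120, a0=6.340; τ=−ln(0.2842)/6.340=0.198 → t=0.690; u2·a0=0.9530·6.340=6.042; a1+…+a3=3.220 < 6.042 ≤ a1+…+a4=6.340 → R4 fires; Q=3 Y=4 E=8 S=3
Draw 6: a1=1.656, a2=1.152, a3=0.366, a4=3.510, a0=6.684; τ=−ln(0.2087)/6.684=0.234 → t=0.924; u2·a0=0.0363·6.684=0.243 ≤ a1=1.656 → R1 fires; Q=4 Y=4 E=8 S=2
Draw 7: a1=1.104, a2=1.536, a3=0.488, a4=3.120, a0=6.248; τ=−ln(0.3235)/6.248=0.181 → t=1.105; u2·a0=0.4615·6.248=2.883; a1+a2=2.640 < 2.883 ≤ a1+…+a3=3.128 → R3 fires; Q=5 Y=4 E=8 S=2
Draw 8: a1=1.104, a2=1.920, a3=0.610, a4=3.900, a0=7.534; τ=−ln(0.2960)/7.534=0.162 → t=1.266; u2·a0=0.6341·7.534=4.777; a1+…+a3=3.634 < 4.777 ≤ a1+…+a4=7.534 → R4 fires; Q=6 Y=4 E=8 S=1
Draw 9: a1=0.552, a2=2.304, a3=0.732, a4=2.340, a0=5.928; τ=−ln(0.9354)/5.928=0.011 → t=1.277; u2·a0=0.7039·5.928=4.173; a1+…+a3=3.588 < 4.173 ≤ a1+…+a4=5.928 → R4 fires; Q=7 Y=4 E=8 S=0
Draw 10: a1=0.000, a2=2.688, a3=0.854, a4=0.000, a0=3.542; τ=−ln(0.5358)/3.542=0.176 → t=1.454; u2·a0=0.5887·3.542=2.085; a1=0.000 < 2.085 ≤ a1+a2=2.688 → R2 fires; Q=6 Y=3 E=10 S=2
Draw 11: a1=0.828, a2=1.728, a3=0.732, a4=4.680, a0=7.968; τ=−ln(0.1855)/7.968=0.211 → t=1.665; u2·a0=0.5787·7.968=4.611; a1+…+a3=3.288 < 4.611 ≤ a1+…+a4=7.968 → R4 fires; Q=7 Y=3 E=10 S=1
Draw 12: a1=0.414, a2=2.016, a3=0.854, a4=2.730, a0=6.014; τ=−ln(0.8258)/6.014=0.032 → t=1.697; u2·a0=0.0653·6.014=0.393 ≤ a1=0.414 → R1 fires; Q=8 Y=3 E=10 S=0
Draw 13: a1=0.000, a2=2.304, a3=0.976, a4=0.000, a0=3.280; τ=−ln(0.4954)/3.280=0.214 → t=1.911; u2·a0=0.7659·3.280=2.512; a1+a2=2.304 < 2.512 ≤ a1+…+a3=3.280 → R3 fires; Q=9 Y=3 E=10 S=0
Draw 14: a1=0.000, a2=2.592, a3=1.098, a4=0.000, a0=3.690; τ=−ln(0.2256)/3.690=0.404 → t=2.315 > T=2.22: stop.
At T=2.22: Q=9 Y=3 E=10 S=0; the largest is E.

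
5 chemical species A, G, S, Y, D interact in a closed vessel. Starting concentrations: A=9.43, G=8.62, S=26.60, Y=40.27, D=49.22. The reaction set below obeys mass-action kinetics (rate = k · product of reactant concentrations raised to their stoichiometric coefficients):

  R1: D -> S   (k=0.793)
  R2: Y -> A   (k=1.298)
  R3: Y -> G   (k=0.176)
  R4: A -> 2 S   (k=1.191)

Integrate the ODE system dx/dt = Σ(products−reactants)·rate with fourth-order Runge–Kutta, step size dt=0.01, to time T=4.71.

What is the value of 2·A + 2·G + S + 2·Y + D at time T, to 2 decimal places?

Check how each reaction changes W = 2·A + 2·G + S + 2·Y + D (weight of products minus weight of reactants):
R1: D -> S: (1·1) − (1·1) = 1 − 1 = 0
R2: Y -> A: (2·1) − (2·1) = 2 − 2 = 0
R3: Y -> G: (2·1) − (2·1) = 2 − 2 = 0
R4: A -> 2 S: (1·2) − (2·1) = 2 − 2 = 0
Every reaction leaves W unchanged, so W is conserved and no simulation is needed: W(T) = W(0) = 2·9.43 + 2·8.62 + 26.60 + 2·40.27 + 49.22 = 192.46

Value at T = 192.46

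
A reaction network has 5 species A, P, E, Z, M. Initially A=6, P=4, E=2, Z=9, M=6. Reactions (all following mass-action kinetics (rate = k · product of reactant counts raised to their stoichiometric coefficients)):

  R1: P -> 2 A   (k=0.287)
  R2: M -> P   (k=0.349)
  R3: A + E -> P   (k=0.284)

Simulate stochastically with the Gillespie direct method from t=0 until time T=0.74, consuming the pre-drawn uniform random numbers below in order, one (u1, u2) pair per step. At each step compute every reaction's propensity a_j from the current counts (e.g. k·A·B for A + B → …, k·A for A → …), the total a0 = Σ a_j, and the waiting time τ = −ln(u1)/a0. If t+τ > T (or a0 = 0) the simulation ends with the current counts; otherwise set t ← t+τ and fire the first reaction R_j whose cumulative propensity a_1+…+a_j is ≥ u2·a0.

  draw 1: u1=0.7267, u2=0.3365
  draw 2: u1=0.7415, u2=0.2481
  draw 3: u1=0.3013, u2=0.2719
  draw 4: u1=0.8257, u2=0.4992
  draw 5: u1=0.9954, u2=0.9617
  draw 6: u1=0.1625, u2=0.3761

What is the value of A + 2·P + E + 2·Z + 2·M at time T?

Check how each reaction changes W = A + 2·P + E + 2·Z + 2·M (weight of products minus weight of reactants):
R1: P -> 2 A: (1·2) − (2·1) = 2 − 2 = 0
R2: M -> P: (2·1) − (2·1) = 2 − 2 = 0
R3: A + E -> P: (2·1) − (1·1 + 1·1) = 2 − 2 = 0
Every reaction leaves W unchanged, so W is conserved and no simulation is needed: W(T) = W(0) = 6 + 2·4 + 2 + 2·9 + 2·6 = 46

Value at T = 46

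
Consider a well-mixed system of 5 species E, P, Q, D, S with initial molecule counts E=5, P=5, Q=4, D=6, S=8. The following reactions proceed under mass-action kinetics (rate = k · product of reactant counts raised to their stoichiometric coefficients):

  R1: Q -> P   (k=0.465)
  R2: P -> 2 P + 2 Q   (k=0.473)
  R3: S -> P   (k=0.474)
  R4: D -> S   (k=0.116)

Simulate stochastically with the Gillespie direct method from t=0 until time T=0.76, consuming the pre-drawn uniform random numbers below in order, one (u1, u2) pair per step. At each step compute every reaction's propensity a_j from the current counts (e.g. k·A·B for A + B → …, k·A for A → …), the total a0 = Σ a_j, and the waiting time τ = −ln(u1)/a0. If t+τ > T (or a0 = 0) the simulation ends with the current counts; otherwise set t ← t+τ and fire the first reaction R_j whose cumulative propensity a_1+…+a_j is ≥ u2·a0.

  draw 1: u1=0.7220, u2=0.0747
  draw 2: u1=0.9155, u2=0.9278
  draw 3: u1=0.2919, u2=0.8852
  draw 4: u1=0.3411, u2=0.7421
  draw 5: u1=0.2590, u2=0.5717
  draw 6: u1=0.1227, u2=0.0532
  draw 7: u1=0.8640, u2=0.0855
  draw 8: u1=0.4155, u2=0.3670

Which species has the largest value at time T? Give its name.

Dominant species at T: P

t=0.000: E=5 P=5 Q=4 D=6 S=8
Draw 1: a1=1.860, a2=2.365, a3=3.792, a4=0.696, a0=8.713; τ=−ln(0.7220)/8.713=0.037 → t=0.037; u2·a0=0.0747·8.713=0.651 ≤ a1=1.860 → R1 fires; E=5 P=6 Q=3 D=6 S=8
Draw 2: a1=1.395, a2=2.838, a3=3.792, a4=0.696, a0=8.721; τ=−ln(0.9155)/8.721=0.010 → t=0.048; u2·a0=0.9278·8.721=8.091; a1+…+a3=8.025 < 8.091 ≤ a1+…+a4=8.721 → R4 fires; E=5 P=6 Q=3 D=5 S=9
Draw 3: a1=1.395, a2=2.838, a3=4.266, a4=0.580, a0=9.079; τ=−ln(0.2919)/9.079=0.136 → t=0.183; u2·a0=0.8852·9.079=8.037; a1+a2=4.233 < 8.037 ≤ a1+…+a3=8.499 → R3 fires; E=5 P=7 Q=3 D=5 S=8
Draw 4: a1=1.395, a2=3.311, a3=3.792, a4=0.580, a0=9.078; τ=−ln(0.3411)/9.078=0.118 → t=0.302; u2·a0=0.7421·9.078=6.737; a1+a2=4.706 < 6.737 ≤ a1+…+a3=8.498 → R3 fires; E=5 P=8 Q=3 D=5 S=7
Draw 5: a1=1.395, a2=3.784, a3=3.318, a4=0.580, a0=9.077; τ=−ln(0.2590)/9.077=0.149 → t=0.450; u2·a0=0.5717·9.077=5.189; a1+a2=5.179 < 5.189 ≤ a1+…+a3=8.497 → R3 fires; E=5 P=9 Q=3 D=5 S=6
Draw 6: a1=1.395, a2=4.257, a3=2.844, a4=0.580, a0=9.076; τ=−ln(0.1227)/9.076=0.231 → t=0.682; u2·a0=0.0532·9.076=0.483 ≤ a1=1.395 → R1 fires; E=5 P=10 Q=2 D=5 S=6
Draw 7: a1=0.930, a2=4.730, a3=2.844, a4=0.580, a0=9.084; τ=−ln(0.8640)/9.084=0.016 → t=0.698; u2·a0=0.0855·9.084=0.777 ≤ a1=0.930 → R1 fires; E=5 P=11 Q=1 D=5 S=6
Draw 8: a1=0.465, a2=5.203, a3=2.844, a4=0.580, a0=9.092; τ=−ln(0.4155)/9.092=0.097 → t=0.794 > T=0.76: stop.
At T=0.76: E=5 P=11 Q=1 D=5 S=6; the largest is P.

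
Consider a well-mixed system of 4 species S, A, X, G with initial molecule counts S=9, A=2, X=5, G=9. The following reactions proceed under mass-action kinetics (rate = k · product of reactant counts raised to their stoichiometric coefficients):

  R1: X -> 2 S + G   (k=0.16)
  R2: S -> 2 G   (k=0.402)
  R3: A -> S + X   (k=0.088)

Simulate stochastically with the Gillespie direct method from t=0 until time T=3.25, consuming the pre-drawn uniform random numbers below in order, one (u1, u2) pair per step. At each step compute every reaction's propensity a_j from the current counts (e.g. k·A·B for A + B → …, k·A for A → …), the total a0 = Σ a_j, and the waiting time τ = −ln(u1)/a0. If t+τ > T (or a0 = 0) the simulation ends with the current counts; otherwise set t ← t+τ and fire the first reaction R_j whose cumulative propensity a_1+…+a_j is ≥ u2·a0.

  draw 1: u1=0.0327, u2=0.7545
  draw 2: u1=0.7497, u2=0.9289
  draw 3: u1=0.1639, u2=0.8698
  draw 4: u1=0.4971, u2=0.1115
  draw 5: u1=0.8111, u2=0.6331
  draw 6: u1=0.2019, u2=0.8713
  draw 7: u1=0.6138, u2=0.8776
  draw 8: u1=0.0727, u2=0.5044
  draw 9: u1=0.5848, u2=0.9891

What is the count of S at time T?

S at T = 4

t=0.000: S=9 A=2 X=5 G=9
Draw 1: a1=0.800, a2=3.618, a3=0.176, a0=4.594; τ=−ln(0.0327)/4.594=0.745 → t=0.745; u2·a0=0.7545·4.594=3.466; a1=0.800 < 3.466 ≤ a1+a2=4.418 → R2 fires; S=8 A=2 X=5 G=11
Draw 2: a1=0.800, a2=3.216, a3=0.176, a0=4.192; τ=−ln(0.7497)/4.192=0.069 → t=0.813; u2·a0=0.9289·4.192=3.894; a1=0.800 < 3.894 ≤ a1+a2=4.016 → R2 fires; S=7 A=2 X=5 G=13
Draw 3: a1=0.800, a2=2.814, a3=0.176, a0=3.790; τ=−ln(0.1639)/3.790=0.477 → t=1.290; u2·a0=0.8698·3.790=3.297; a1=0.800 < 3.297 ≤ a1+a2=3.614 → R2 fires; S=6 A=2 X=5 G=15
Draw 4: a1=0.800, a2=2.412, a3=0.176, a0=3.388; τ=−ln(0.4971)/3.388=0.206 → t=1.497; u2·a0=0.1115·3.388=0.378 ≤ a1=0.800 → R1 fires; S=8 A=2 X=4 G=16
Draw 5: a1=0.640, a2=3.216, a3=0.176, a0=4.032; τ=−ln(0.8111)/4.032=0.052 → t=1.549; u2·a0=0.6331·4.032=2.553; a1=0.640 < 2.553 ≤ a1+a2=3.856 → R2 fires; S=7 A=2 X=4 G=18
Draw 6: a1=0.640, a2=2.814, a3=0.176, a0=3.630; τ=−ln(0.2019)/3.630=0.441 → t=1.989; u2·a0=0.8713·3.630=3.163; a1=0.640 < 3.163 ≤ a1+a2=3.454 → R2 fires; S=6 A=2 X=4 G=20
Draw 7: a1=0.640, a2=2.412, a3=0.176, a0=3.228; τ=−ln(0.6138)/3.228=0.151 → t=2.141; u2·a0=0.8776·3.228=2.833; a1=0.640 < 2.833 ≤ a1+a2=3.052 → R2 fires; S=5 A=2 X=4 G=22
Draw 8: a1=0.640, a2=2.010, a3=0.176, a0=2.826; τ=−ln(0.0727)/2.826=0.928 → t=3.068; u2·a0=0.5044·2.826=1.425; a1=0.640 < 1.425 ≤ a1+a2=2.650 → R2 fires; S=4 A=2 X=4 G=24
Draw 9: a1=0.640, a2=1.608, a3=0.176, a0=2.424; τ=−ln(0.5848)/2.424=0.221 → t=3.290 > T=3.25: stop.
Read off S at T=3.25: 4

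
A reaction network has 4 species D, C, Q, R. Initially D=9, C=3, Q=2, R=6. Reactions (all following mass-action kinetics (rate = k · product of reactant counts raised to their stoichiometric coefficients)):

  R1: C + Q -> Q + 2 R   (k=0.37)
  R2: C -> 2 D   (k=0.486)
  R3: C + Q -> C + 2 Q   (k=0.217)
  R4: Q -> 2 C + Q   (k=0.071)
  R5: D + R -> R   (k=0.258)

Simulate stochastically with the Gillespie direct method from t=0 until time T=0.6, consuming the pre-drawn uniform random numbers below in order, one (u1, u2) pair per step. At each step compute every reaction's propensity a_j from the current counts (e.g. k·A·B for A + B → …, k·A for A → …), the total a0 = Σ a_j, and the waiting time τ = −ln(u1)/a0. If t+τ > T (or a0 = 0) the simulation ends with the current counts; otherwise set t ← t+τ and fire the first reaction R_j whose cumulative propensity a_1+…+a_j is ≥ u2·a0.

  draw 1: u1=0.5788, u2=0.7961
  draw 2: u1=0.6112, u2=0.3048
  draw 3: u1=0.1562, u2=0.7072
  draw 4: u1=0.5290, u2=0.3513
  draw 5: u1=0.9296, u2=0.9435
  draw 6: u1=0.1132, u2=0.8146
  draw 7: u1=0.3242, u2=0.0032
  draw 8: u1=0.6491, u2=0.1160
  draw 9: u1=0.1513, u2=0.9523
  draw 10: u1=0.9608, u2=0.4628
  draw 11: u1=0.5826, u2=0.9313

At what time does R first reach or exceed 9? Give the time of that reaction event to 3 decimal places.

Threshold first reached at t = 0.462

t=0.000: D=9 C=3 Q=2 R=6
Draw 1: a1=2.220, a2=1.458, a3=1.302, a4=0.142, a5=13.932, a0=19.054; τ=−ln(0.5788)/19.054=0.029 → t=0.029; u2·a0=0.7961·19.054=15.169; a1+…+a4=5.122 < 15.169 ≤ a1+…+a5=19.054 → R5 fires; D=8 C=3 Q=2 R=6
Draw 2: a1=2.220, a2=1.458, a3=1.302, a4=0.142, a5=12.384, a0=17.506; τ=−ln(0.6112)/17.506=0.028 → t=0.057; u2·a0=0.3048·17.506=5.336; a1+…+a4=5.122 < 5.336 ≤ a1+…+a5=17.506 → R5 fires; D=7 C=3 Q=2 R=6
Draw 3: a1=2.220, a2=1.458, a3=1.302, a4=0.142, a5=10.836, a0=15.958; τ=−ln(0.1562)/15.958=0.116 → t=0.173; u2·a0=0.7072·15.958=11.285; a1+…+a4=5.122 < 11.285 ≤ a1+…+a5=15.958 → R5 fires; D=6 C=3 Q=2 R=6
Draw 4: a1=2.220, a2=1.458, a3=1.302, a4=0.142, a5=9.288, a0=14.410; τ=−ln(0.5290)/14.410=0.044 → t=0.217; u2·a0=0.3513·14.410=5.062; a1+…+a3=4.980 < 5.062 ≤ a1+…+a4=5.122 → R4 fires; D=6 C=5 Q=2 R=6
Draw 5: a1=3.700, a2=2.430, a3=2.170, a4=0.142, a5=9.288, a0=17.730; τ=−ln(0.9296)/17.730=0.004 → t=0.221; u2·a0=0.9435·17.730=16.728; a1+…+a4=8.442 < 16.728 ≤ a1+…+a5=17.730 → R5 fires; D=5 C=5 Q=2 R=6
Draw 6: a1=3.700, a2=2.430, a3=2.170, a4=0.142, a5=7.740, a0=16.182; τ=−ln(0.1132)/16.182=0.135 → t=0.356; u2·a0=0.8146·16.182=13.182; a1+…+a4=8.442 < 13.182 ≤ a1+…+a5=16.182 → R5 fires; D=4 C=5 Q=2 R=6
Draw 7: a1=3.700, a2=2.430, a3=2.170, a4=0.142, a5=6.192, a0=14.634; τ=−ln(0.3242)/14.634=0.077 → t=0.433; u2·a0=0.0032·14.634=0.047 ≤ a1=3.700 → R1 fires; D=4 C=4 Q=2 R=8
Draw 8: a1=2.960, a2=1.944, a3=1.736, a4=0.142, a5=8.256, a0=15.038; τ=−ln(0.6491)/15.038=0.029 → t=0.462; u2·a0=0.1160·15.038=1.744 ≤ a1=2.960 → R1 fires; D=4 C=3 Q=2 R=10
Draw 9: a1=2.220, a2=1.458, a3=1.302, a4=0.142, a5=10.320, a0=15.442; τ=−ln(0.1513)/15.442=0.122 → t=0.584; u2·a0=0.9523·15.442=14.705; a1+…+a4=5.122 < 14.705 ≤ a1+…+a5=15.442 → R5 fires; D=3 C=3 Q=2 R=10
Draw 10: a1=2.220, a2=1.458, a3=1.302, a4=0.142, a5=7.740, a0=12.862; τ=−ln(0.9608)/12.862=0.003 → t=0.587; u2·a0=0.4628·12.862=5.953; a1+…+a4=5.122 < 5.953 ≤ a1+…+a5=12.862 → R5 fires; D=2 C=3 Q=2 R=10
Draw 11: a1=2.220, a2=1.458, a3=1.302, a4=0.142, a5=5.160, a0=10.282; τ=−ln(0.5826)/10.282=0.053 → t=0.640 > T=0.6: stop.
R first becomes ≥ 9 when it reaches 10 at the event at t=0.462.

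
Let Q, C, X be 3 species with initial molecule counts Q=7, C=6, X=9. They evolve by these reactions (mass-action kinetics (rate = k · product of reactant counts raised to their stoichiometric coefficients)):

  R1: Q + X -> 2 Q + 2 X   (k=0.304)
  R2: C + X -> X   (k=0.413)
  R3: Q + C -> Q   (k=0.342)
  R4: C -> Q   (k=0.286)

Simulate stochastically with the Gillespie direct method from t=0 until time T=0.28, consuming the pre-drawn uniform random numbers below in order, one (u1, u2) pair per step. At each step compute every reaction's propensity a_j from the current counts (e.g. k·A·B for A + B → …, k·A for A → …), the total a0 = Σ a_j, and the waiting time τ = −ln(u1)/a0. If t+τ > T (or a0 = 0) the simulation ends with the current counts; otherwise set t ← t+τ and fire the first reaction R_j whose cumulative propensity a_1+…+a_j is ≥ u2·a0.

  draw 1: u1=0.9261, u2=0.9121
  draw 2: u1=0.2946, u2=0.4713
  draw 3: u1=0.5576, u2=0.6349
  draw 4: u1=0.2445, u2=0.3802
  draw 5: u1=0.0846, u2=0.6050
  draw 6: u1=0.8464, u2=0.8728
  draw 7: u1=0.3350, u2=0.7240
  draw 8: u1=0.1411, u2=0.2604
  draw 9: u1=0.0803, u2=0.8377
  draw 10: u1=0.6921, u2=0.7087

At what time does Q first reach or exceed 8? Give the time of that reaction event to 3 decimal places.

t=0.000: Q=7 C=6 X=9
Draw 1: a1=19.152, a2=22.302, a3=14.364, a4=1.716, a0=57.534; τ=−ln(0.9261)/57.534=0.001 → t=0.001; u2·a0=0.9121·57.534=52.477; a1+a2=41.454 < 52.477 ≤ a1+…+a3=55.818 → R3 fires; Q=7 C=5 X=9
Draw 2: a1=19.152, a2=18.585, a3=11.970, a4=1.430, a0=51.137; τ=−ln(0.2946)/51.137=0.024 → t=0.025; u2·a0=0.4713·51.137=24.101; a1=19.152 < 24.101 ≤ a1+a2=37.737 → R2 fires; Q=7 C=4 X=9
Draw 3: a1=19.152, a2=14.868, a3=9.576, a4=1.144, a0=44.740; τ=−ln(0.5576)/44.740=0.013 → t=0.038; u2·a0=0.6349·44.740=28.405; a1=19.152 < 28.405 ≤ a1+a2=34.020 → R2 fires; Q=7 C=3 X=9
Draw 4: a1=19.152, a2=11.151, a3=7.182, a4=0.858, a0=38.343; τ=−ln(0.2445)/38.343=0.037 → t=0.075; u2·a0=0.3802·38.343=14.578 ≤ a1=19.152 → R1 fires; Q=8 C=3 X=10
Draw 5: a1=24.320, a2=12.390, a3=8.208, a4=0.858, a0=45.776; τ=−ln(0.0846)/45.776=0.054 → t=0.129; u2·a0=0.6050·45.776=27.694; a1=24.320 < 27.694 ≤ a1+a2=36.710 → R2 fires; Q=8 C=2 X=10
Draw 6: a1=24.320, a2=8.260, a3=5.472, a4=0.572, a0=38.624; τ=−ln(0.8464)/38.624=0.004 → t=0.133; u2·a0=0.8728·38.624=33.711; a1+a2=32.580 < 33.711 ≤ a1+…+a3=38.052 → R3 fires; Q=8 C=1 X=10
Draw 7: a1=24.320, a2=4.130, a3=2.736, a4=0.286, a0=31.472; τ=−ln(0.3350)/31.472=0.035 → t=0.168; u2·a0=0.7240·31.472=22.786 ≤ a1=24.320 → R1 fires; Q=9 C=1 X=11
Draw 8: a1=30.096, a2=4.543, a3=3.078, a4=0.286, a0=38.003; τ=−ln(0.1411)/38.003=0.052 → t=0.220; u2·a0=0.2604·38.003=9.896 ≤ a1=30.096 → R1 fires; Q=10 C=1 X=12
Draw 9: a1=36.480, a2=4.956, a3=3.420, a4=0.286, a0=45.142; τ=−ln(0.0803)/45.142=0.056 → t=0.275; u2·a0=0.8377·45.142=37.815; a1=36.480 < 37.815 ≤ a1+a2=41.436 → R2 fires; Q=10 C=0 X=12
Draw 10: a1=36.480, a2=0.000, a3=0.000, a4=0.000, a0=36.480; τ=−ln(0.6921)/36.480=0.010 → t=0.286 > T=0.28: stop.
Q first becomes ≥ 8 when it reaches 8 at the event at t=0.075.

Threshold first reached at t = 0.075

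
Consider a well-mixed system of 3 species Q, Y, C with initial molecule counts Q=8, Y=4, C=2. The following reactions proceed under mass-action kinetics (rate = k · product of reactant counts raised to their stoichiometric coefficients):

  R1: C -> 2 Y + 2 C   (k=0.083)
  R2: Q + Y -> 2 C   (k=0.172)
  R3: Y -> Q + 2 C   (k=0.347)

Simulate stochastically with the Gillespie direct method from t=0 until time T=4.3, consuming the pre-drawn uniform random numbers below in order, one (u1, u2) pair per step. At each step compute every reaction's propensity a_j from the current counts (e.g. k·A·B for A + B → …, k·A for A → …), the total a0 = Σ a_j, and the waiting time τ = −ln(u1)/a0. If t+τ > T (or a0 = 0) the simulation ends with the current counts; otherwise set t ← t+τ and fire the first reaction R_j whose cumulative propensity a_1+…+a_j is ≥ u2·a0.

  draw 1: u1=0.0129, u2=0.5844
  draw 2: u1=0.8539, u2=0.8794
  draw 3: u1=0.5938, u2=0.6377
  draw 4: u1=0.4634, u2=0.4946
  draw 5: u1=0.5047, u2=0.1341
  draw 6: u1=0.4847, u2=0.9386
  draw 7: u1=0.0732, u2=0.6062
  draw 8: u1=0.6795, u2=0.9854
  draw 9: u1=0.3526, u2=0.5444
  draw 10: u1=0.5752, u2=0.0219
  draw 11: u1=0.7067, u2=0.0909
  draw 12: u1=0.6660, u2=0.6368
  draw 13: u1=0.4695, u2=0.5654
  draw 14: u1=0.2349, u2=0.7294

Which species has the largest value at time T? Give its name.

Dominant species at T: C

t=0.000: Q=8 Y=4 C=2
Draw 1: a1=0.166, a2=5.504, a3=1.388, a0=7.058; τ=−ln(0.0129)/7.058=0.616 → t=0.616; u2·a0=0.5844·7.058=4.125; a1=0.166 < 4.125 ≤ a1+a2=5.670 → R2 fires; Q=7 Y=3 C=4
Draw 2: a1=0.332, a2=3.612, a3=1.041, a0=4.985; τ=−ln(0.8539)/4.985=0.032 → t=0.648; u2·a0=0.8794·4.985=4.384; a1+a2=3.944 < 4.384 ≤ a1+…+a3=4.985 → R3 fires; Q=8 Y=2 C=6
Draw 3: a1=0.498, a2=2.752, a3=0.694, a0=3.944; τ=−ln(0.5938)/3.944=0.132 → t=0.780; u2·a0=0.6377·3.944=2.515; a1=0.498 < 2.515 ≤ a1+a2=3.250 → R2 fires; Q=7 Y=1 C=8
Draw 4: a1=0.664, a2=1.204, a3=0.347, a0=2.215; τ=−ln(0.4634)/2.215=0.347 → t=1.127; u2·a0=0.4946·2.215=1.096; a1=0.664 < 1.096 ≤ a1+a2=1.868 → R2 fires; Q=6 Y=0 C=10
Draw 5: a1=0.830, a2=0.000, a3=0.000, a0=0.830; τ=−ln(0.5047)/0.830=0.824 → t=1.951; u2·a0=0.1341·0.830=0.111 ≤ a1=0.830 → R1 fires; Q=6 Y=2 C=11
Draw 6: a1=0.913, a2=2.064, a3=0.694, a0=3.671; τ=−ln(0.4847)/3.671=0.197 → t=2.149; u2·a0=0.9386·3.671=3.446; a1+a2=2.977 < 3.446 ≤ a1+…+a3=3.671 → R3 fires; Q=7 Y=1 C=13
Draw 7: a1=1.079, a2=1.204, a3=0.347, a0=2.630; τ=−ln(0.0732)/2.630=0.994 → t=3.143; u2·a0=0.6062·2.630=1.594; a1=1.079 < 1.594 ≤ a1+a2=2.283 → R2 fires; Q=6 Y=0 C=15
Draw 8: a1=1.245, a2=0.000, a3=0.000, a0=1.245; τ=−ln(0.6795)/1.245=0.310 → t=3.453; u2·a0=0.9854·1.245=1.227 ≤ a1=1.245 → R1 fires; Q=6 Y=2 C=16
Draw 9: a1=1.328, a2=2.064, a3=0.694, a0=4.086; τ=−ln(0.3526)/4.086=0.255 → t=3.708; u2·a0=0.5444·4.086=2.224; a1=1.328 < 2.224 ≤ a1+a2=3.392 → R2 fires; Q=5 Y=1 C=18
Draw 10: a1=1.494, a2=0.860, a3=0.347, a0=2.701; τ=−ln(0.5752)/2.701=0.205 → t=3.913; u2·a0=0.0219·2.701=0.059 ≤ a1=1.494 → R1 fires; Q=5 Y=3 C=19
Draw 11: a1=1.577, a2=2.580, a3=1.041, a0=5.198; τ=−ln(0.7067)/5.198=0.067 → t=3.980; u2·a0=0.0909·5.198=0.472 ≤ a1=1.577 → R1 fires; Q=5 Y=5 C=20
Draw 12: a1=1.660, a2=4.300, a3=1.735, a0=7.695; τ=−ln(0.6660)/7.695=0.053 → t=4.033; u2·a0=0.6368·7.695=4.900; a1=1.660 < 4.900 ≤ a1+a2=5.960 → R2 fires; Q=4 Y=4 C=22
Draw 13: a1=1.826, a2=2.752, a3=1.388, a0=5.966; τ=−ln(0.4695)/5.966=0.127 → t=4.159; u2·a0=0.5654·5.966=3.373; a1=1.826 < 3.373 ≤ a1+a2=4.578 → R2 fires; Q=3 Y=3 C=24
Draw 14: a1=1.992, a2=1.548, a3=1.041, a0=4.581; τ=−ln(0.2349)/4.581=0.316 → t=4.476 > T=4.3: stop.
At T=4.3: Q=3 Y=3 C=24; the largest is C.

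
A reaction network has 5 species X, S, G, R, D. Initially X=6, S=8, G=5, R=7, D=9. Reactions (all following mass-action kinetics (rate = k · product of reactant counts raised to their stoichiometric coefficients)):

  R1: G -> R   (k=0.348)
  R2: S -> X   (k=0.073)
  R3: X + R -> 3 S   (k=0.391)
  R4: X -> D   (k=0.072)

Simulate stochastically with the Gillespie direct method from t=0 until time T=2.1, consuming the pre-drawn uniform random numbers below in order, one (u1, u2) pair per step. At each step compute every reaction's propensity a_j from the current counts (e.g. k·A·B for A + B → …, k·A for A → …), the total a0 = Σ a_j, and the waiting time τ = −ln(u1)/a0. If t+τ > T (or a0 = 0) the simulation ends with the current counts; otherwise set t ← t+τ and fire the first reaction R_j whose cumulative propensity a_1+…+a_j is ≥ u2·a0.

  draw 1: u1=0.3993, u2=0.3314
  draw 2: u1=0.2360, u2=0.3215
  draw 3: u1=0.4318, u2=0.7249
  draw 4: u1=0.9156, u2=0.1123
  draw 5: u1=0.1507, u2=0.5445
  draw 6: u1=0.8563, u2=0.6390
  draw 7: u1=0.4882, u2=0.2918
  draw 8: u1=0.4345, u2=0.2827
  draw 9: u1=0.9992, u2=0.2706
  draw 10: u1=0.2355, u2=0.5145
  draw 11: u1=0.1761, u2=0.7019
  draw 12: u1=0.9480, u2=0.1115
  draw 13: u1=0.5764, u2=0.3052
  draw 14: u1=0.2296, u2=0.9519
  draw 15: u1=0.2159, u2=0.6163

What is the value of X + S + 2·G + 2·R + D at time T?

Check how each reaction changes W = X + S + 2·G + 2·R + D (weight of products minus weight of reactants):
R1: G -> R: (2·1) − (2·1) = 2 − 2 = 0
R2: S -> X: (1·1) − (1·1) = 1 − 1 = 0
R3: X + R -> 3 S: (1·3) − (1·1 + 2·1) = 3 − 3 = 0
R4: X -> D: (1·1) − (1·1) = 1 − 1 = 0
Every reaction leaves W unchanged, so W is conserved and no simulation is needed: W(T) = W(0) = 6 + 8 + 2·5 + 2·7 + 9 = 47

Value at T = 47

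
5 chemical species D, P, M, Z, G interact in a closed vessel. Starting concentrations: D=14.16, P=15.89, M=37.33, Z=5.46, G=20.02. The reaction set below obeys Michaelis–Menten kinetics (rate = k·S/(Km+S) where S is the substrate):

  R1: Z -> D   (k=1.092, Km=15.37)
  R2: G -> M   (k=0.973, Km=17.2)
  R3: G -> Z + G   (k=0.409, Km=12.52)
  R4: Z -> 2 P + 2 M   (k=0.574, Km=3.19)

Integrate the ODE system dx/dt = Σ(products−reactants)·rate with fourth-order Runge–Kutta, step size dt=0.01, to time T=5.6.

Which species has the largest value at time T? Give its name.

RK4 with dt=0.01: 560 steps to T=5.6. Trajectory (selected grid times):
t=0.00: D=14.16 P=15.89 M=37.33 Z=5.46 G=20.02
t=0.62: D=14.33 P=16.34 M=38.10 Z=5.22 G=19.70
t=1.24: D=14.50 P=16.77 M=38.86 Z=4.99 G=19.38
t=1.87: D=14.67 P=17.21 M=39.62 Z=4.76 G=19.05
t=2.49: D=14.83 P=17.63 M=40.36 Z=4.54 G=18.74
t=3.11: D=14.98 P=18.05 M=41.08 Z=4.33 G=18.42
t=3.73: D=15.12 P=18.45 M=41.80 Z=4.14 G=18.11
t=4.36: D=15.27 P=18.86 M=42.52 Z=3.94 G=17.80
t=4.98: D=15.40 P=19.25 M=43.21 Z=3.76 G=17.49
t=5.60: D=15.53 P=19.63 M=43.90 Z=3.59 G=17.19
At T=5.6: D=15.53 P=19.63 M=43.90 Z=3.59 G=17.19; the largest is M.

Dominant species at T: M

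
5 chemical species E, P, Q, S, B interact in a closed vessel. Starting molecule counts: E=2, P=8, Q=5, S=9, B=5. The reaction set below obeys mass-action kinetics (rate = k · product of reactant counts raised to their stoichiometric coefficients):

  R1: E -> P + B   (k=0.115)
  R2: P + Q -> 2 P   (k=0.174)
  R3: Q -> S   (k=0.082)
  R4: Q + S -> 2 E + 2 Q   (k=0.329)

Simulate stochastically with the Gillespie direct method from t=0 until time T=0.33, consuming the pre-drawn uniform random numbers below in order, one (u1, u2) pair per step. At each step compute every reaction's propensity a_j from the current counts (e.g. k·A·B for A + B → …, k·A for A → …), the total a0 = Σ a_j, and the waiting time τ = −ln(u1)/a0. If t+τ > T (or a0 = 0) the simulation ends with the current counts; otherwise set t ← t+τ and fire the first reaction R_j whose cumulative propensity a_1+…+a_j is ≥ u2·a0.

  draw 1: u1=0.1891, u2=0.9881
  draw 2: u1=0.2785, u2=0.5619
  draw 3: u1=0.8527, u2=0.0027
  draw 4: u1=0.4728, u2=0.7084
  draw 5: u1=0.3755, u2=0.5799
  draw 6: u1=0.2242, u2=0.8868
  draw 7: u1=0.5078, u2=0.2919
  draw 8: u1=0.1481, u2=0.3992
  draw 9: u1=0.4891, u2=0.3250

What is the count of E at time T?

E at T = 11

t=0.000: E=2 P=8 Q=5 S=9 B=5
Draw 1: a1=0.230, a2=6.960, a3=0.410, a4=14.805, a0=22.405; τ=−ln(0.1891)/22.405=0.074 → t=0.074; u2·a0=0.9881·22.405=22.138; a1+…+a3=7.600 < 22.138 ≤ a1+…+a4=22.405 → R4 fires; E=4 P=8 Q=6 S=8 B=5
Draw 2: a1=0.460, a2=8.352, a3=0.492, a4=15.792, a0=25.096; τ=−ln(0.2785)/25.096=0.051 → t=0.125; u2·a0=0.5619·25.096=14.101; a1+…+a3=9.304 < 14.101 ≤ a1+…+a4=25.096 → R4 fires; E=6 P=8 Q=7 S=7 B=5
Draw 3: a1=0.690, a2=9.744, a3=0.574, a4=16.121, a0=27.129; τ=−ln(0.8527)/27.129=0.006 → t=0.131; u2·a0=0.0027·27.129=0.073 ≤ a1=0.690 → R1 fires; E=5 P=9 Q=7 S=7 B=6
Draw 4: a1=0.575, a2=10.962, a3=0.574, a4=16.121, a0=28.232; τ=−ln(0.4728)/28.232=0.027 → t=0.158; u2·a0=0.7084·28.232=20.000; a1+…+a3=12.111 < 20.000 ≤ a1+…+a4=28.232 → R4 fires; E=7 P=9 Q=8 S=6 B=6
Draw 5: a1=0.805, a2=12.528, a3=0.656, a4=15.792, a0=29.781; τ=−ln(0.3755)/29.781=0.033 → t=0.191; u2·a0=0.5799·29.781=17.270; a1+…+a3=13.989 < 17.270 ≤ a1+…+a4=29.781 → R4 fires; E=9 P=9 Q=9 S=5 B=6
Draw 6: a1=1.035, a2=14.094, a3=0.738, a4=14.805, a0=30.672; τ=−ln(0.2242)/30.672=0.049 → t=0.239; u2·a0=0.8868·30.672=27.200; a1+…+a3=15.867 < 27.200 ≤ a1+…+a4=30.672 → R4 fires; E=11 P=9 Q=10 S=4 B=6
Draw 7: a1=1.265, a2=15.660, a3=0.820, a4=13.160, a0=30.905; τ=−ln(0.5078)/30.905=0.022 → t=0.261; u2·a0=0.2919·30.905=9.021; a1=1.265 < 9.021 ≤ a1+a2=16.925 → R2 fires; E=11 P=10 Q=9 S=4 B=6
Draw 8: a1=1.265, a2=15.660, a3=0.738, a4=11.844, a0=29.507; τ=−ln(0.1481)/29.507=0.065 → t=0.326; u2·a0=0.3992·29.507=11.779; a1=1.265 < 11.779 ≤ a1+a2=16.925 → R2 fires; E=11 P=11 Q=8 S=4 B=6
Draw 9: a1=1.265, a2=15.312, a3=0.656, a4=10.528, a0=27.761; τ=−ln(0.4891)/27.761=0.026 → t=0.352 > T=0.33: stop.
Read off E at T=0.33: 11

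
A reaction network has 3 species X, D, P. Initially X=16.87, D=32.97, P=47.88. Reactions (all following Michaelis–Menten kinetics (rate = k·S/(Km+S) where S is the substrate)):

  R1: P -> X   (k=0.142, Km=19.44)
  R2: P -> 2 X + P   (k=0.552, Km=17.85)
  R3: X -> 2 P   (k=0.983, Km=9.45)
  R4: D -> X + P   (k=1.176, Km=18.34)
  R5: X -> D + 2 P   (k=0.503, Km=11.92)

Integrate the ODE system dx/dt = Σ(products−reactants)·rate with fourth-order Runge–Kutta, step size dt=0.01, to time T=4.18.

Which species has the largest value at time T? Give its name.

RK4 with dt=0.01: 418 steps to T=4.18. Trajectory (selected grid times):
t=0.00: X=16.87 D=32.97 P=47.88
t=0.46: X=17.21 D=32.76 P=49.03
t=0.93: X=17.55 D=32.55 P=50.22
t=1.39: X=17.89 D=32.34 P=51.38
t=1.86: X=18.23 D=32.13 P=52.58
t=2.32: X=18.56 D=31.92 P=53.75
t=2.79: X=18.90 D=31.72 P=54.96
t=3.25: X=19.23 D=31.52 P=56.14
t=3.72: X=19.57 D=31.32 P=57.36
t=4.18: X=19.90 D=31.12 P=58.55
At T=4.18: X=19.90 D=31.12 P=58.55; the largest is P.

Dominant species at T: P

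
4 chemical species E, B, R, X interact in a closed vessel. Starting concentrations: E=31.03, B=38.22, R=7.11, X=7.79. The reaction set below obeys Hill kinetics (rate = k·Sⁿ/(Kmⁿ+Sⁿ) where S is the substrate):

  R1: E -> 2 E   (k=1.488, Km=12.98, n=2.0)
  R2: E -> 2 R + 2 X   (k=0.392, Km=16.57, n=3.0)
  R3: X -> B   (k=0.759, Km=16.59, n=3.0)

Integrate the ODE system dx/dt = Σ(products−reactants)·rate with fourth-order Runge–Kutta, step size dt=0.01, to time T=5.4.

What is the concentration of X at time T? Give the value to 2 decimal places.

RK4 with dt=0.01: 540 steps to T=5.4. Trajectory (selected grid times):
t=0.00: E=31.03 B=38.22 R=7.11 X=7.79
t=0.60: E=31.59 B=38.27 R=7.52 X=8.15
t=1.20: E=32.15 B=38.32 R=7.93 X=8.52
t=1.80: E=32.71 B=38.37 R=8.35 X=8.87
t=2.40: E=33.27 B=38.44 R=8.76 X=9.23
t=3.00: E=33.84 B=38.51 R=9.18 X=9.58
t=3.60: E=34.41 B=38.58 R=9.61 X=9.92
t=4.20: E=34.98 B=38.67 R=10.03 X=10.26
t=4.80: E=35.55 B=38.76 R=10.46 X=10.60
t=5.40: E=36.13 B=38.86 R=10.88 X=10.93
Read off X at T=5.4: 10.93

X at T = 10.93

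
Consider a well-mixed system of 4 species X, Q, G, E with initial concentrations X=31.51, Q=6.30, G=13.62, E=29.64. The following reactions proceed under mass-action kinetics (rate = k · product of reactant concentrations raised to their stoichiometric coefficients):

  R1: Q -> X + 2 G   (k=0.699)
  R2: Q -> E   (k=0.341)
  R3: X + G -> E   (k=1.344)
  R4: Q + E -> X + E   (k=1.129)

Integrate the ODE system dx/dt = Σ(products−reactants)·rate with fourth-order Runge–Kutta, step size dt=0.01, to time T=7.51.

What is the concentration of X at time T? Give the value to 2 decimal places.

RK4 with dt=0.01: 751 steps to T=7.51. Trajectory (selected grid times):
t=0.00: X=31.51 Q=6.30 G=13.62 E=29.64
t=0.83: X=23.93 Q=0.00 G=0.00 E=43.52
t=1.67: X=23.93 Q=0.00 G=0.00 E=43.52
t=2.50: X=23.93 Q=0.00 G=0.00 E=43.52
t=3.34: X=23.93 Q=0.00 G=0.00 E=43.52
t=4.17: X=23.93 Q=0.00 G=0.00 E=43.52
t=5.01: X=23.93 Q=0.00 G=0.00 E=43.52
t=5.84: X=23.93 Q=0.00 G=0.00 E=43.52
t=6.68: X=23.93 Q=0.00 G=0.00 E=43.52
t=7.51: X=23.93 Q=0.00 G=0.00 E=43.52
Read off X at T=7.51: 23.93

X at T = 23.93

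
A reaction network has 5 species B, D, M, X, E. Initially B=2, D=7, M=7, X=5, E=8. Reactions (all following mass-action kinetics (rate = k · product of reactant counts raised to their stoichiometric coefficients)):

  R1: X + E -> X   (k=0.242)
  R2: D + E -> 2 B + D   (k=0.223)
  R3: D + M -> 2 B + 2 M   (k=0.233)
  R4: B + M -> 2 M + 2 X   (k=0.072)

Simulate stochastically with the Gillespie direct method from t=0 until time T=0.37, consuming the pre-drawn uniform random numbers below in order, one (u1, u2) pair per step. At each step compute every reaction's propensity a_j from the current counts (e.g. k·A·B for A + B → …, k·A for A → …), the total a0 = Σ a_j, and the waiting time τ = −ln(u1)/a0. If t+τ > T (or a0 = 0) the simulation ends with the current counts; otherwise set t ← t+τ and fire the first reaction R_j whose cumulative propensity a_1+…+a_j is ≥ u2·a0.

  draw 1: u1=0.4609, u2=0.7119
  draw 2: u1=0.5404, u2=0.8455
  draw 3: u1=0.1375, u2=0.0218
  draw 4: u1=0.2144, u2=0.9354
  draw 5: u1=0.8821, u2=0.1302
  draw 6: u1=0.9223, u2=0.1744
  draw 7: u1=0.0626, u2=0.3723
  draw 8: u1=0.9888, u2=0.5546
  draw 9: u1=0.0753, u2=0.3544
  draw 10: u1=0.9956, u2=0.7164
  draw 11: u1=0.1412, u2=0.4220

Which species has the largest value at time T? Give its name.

t=0.000: B=2 D=7 M=7 X=5 E=8
Draw 1: a1=9.680, a2=12.488, a3=11.417, a4=1.008, a0=34.593; τ=−ln(0.4609)/34.593=0.022 → t=0.022; u2·a0=0.7119·34.593=24.627; a1+a2=22.168 < 24.627 ≤ a1+…+a3=33.585 → R3 fires; B=4 D=6 M=8 X=5 E=8
Draw 2: a1=9.680, a2=10.704, a3=11.184, a4=2.304, a0=33.872; τ=−ln(0.5404)/33.872=0.018 → t=0.041; u2·a0=0.8455·33.872=28.639; a1+a2=20.384 < 28.639 ≤ a1+…+a3=31.568 → R3 fires; B=6 D=5 M=9 X=5 E=8
Draw 3: a1=9.680, a2=8.920, a3=10.485, a4=3.888, a0=32.973; τ=−ln(0.1375)/32.973=0.060 → t=0.101; u2·a0=0.0218·32.973=0.719 ≤ a1=9.680 → R1 fires; B=6 D=5 M=9 X=5 E=7
Draw 4: a1=8.470, a2=7.805, a3=10.485, a4=3.888, a0=30.648; τ=−ln(0.2144)/30.648=0.050 → t=0.151; u2·a0=0.9354·30.648=28.668; a1+…+a3=26.760 < 28.668 ≤ a1+…+a4=30.648 → R4 fires; B=5 D=5 M=10 X=7 E=7
Draw 5: a1=11.858, a2=7.805, a3=11.650, a4=3.600, a0=34.913; τ=−ln(0.8821)/34.913=0.004 → t=0.155; u2·a0=0.1302·34.913=4.546 ≤ a1=11.858 → R1 fires; B=5 D=5 M=10 X=7 E=6
Draw 6: a1=10.164, a2=6.690, a3=11.650, a4=3.600, a0=32.104; τ=−ln(0.9223)/32.104=0.003 → t=0.157; u2·a0=0.1744·32.104=5.599 ≤ a1=10.164 → R1 fires; B=5 D=5 M=10 X=7 E=5
Draw 7: a1=8.470, a2=5.575, a3=11.650, a4=3.600, a0=29.295; τ=−ln(0.0626)/29.295=0.095 → t=0.252; u2·a0=0.3723·29.295=10.907; a1=8.470 < 10.907 ≤ a1+a2=14.045 → R2 fires; B=7 D=5 M=10 X=7 E=4
Draw 8: a1=6.776, a2=4.460, a3=11.650, a4=5.040, a0=27.926; τ=−ln(0.9888)/27.926=0.000 → t=0.252; u2·a0=0.5546·27.926=15.488; a1+a2=11.236 < 15.488 ≤ a1+…+a3=22.886 → R3 fires; B=9 D=4 M=11 X=7 E=4
Draw 9: a1=6.776, a2=3.568, a3=10.252, a4=7.128, a0=27.724; τ=−ln(0.0753)/27.724=0.093 → t=0.345; u2·a0=0.3544·27.724=9.825; a1=6.776 < 9.825 ≤ a1+a2=10.344 → R2 fires; B=11 D=4 M=11 X=7 E=3
Draw 10: a1=5.082, a2=2.676, a3=10.252, a4=8.712, a0=26.722; τ=−ln(0.9956)/26.722=0.000 → t=0.346; u2·a0=0.7164·26.722=19.144; a1+…+a3=18.010 < 19.144 ≤ a1+…+a4=26.722 → R4 fires; B=10 D=4 M=12 X=9 E=3
Draw 11: a1=6.534, a2=2.676, a3=11.184, a4=8.640, a0=29.034; τ=−ln(0.1412)/29.034=0.067 → t=0.413 > T=0.37: stop.
At T=0.37: B=10 D=4 M=12 X=9 E=3; the largest is M.

Dominant species at T: M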